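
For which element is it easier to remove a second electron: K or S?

After 1 electron has been removed, what remains? K⁺ is the bare [Ar] core; S⁺ still has 5 valence electrons.
Breaking into a closed-shell core is much more expensive than removing a leftover valence electron — K has the largest IE_2 here.
The numbers (kJ/mol): K 3052, S 2252.
Putting it together, IE_2: S < K.

S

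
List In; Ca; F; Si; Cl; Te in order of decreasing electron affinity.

Cl, F, Te, Si, In, Ca

F is in period 2, group 17; Si is in period 3, group 14; Cl is in period 3, group 17; Ca is in period 4, group 2; In is in period 5, group 13; Te is in period 5, group 16.
Adding an electron releases more energy for atoms nearer the top right (short of the noble gases).
Here both period and group differ, so the two effects have to be weighed against each other.
In > Ca: period and group pull opposite ways; the across-period shift dominates (29 vs 2 kJ/mol).
Si > In: relative to In, both the across-period and down-group shifts push Si's electron affinity up.
Te > Si: the two effects oppose for this pair; the across-period effect wins (190 vs 134 kJ/mol).
F > Te: relative to Te, both the across-period and down-group shifts push F's electron affinity up.
Cl > F: this pair runs against the simple trend — see the exception note.
Note the exception: Cl has a higher electron affinity than F, contrary to the simple trend — F's small 2p subshell makes the incoming electron feel strong e⁻–e⁻ repulsion, so Cl actually releases more energy on gaining an electron.
Tabulated electron affinity (kJ/mol): F 328, Si 134, Cl 349, Ca 2, In 29, Te 190.
So from highest to lowest: Cl > F > Te > Si > In > Ca.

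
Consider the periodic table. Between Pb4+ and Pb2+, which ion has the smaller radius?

Both ions have Z = 82 protons, but Pb4+ has lost more electrons, so its remaining electrons feel a larger effective nuclear charge per electron and are pulled in more tightly.
Higher positive charge → smaller ion, so Pb2+ > Pb4+.

Pb4+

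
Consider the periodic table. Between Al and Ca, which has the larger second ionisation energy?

Al

After 1 electron has been removed, what remains? Al⁺ still has 2 valence electrons; Ca⁺ still has 1 valence electron.
All are still removing valence electrons, so compare the +1 ions as you would atoms: IE_2 generally rises across a period (higher Z_eff) and falls down a group (larger shell), subject to the usual subshell exceptions.
Valence configurations: Al⁺ [Ne]3s², Ca⁺ [Ar]4s¹.
The numbers (kJ/mol): Al 1817, Ca 1145.
Hence IE_2: Ca < Al.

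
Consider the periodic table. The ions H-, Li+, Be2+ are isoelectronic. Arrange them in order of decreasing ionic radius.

All of these have 2 electrons, so size is governed by nuclear charge alone: the more protons, the stronger the pull on the same electron cloud, and the smaller the ion.
Nuclear charges: Be2+ (Z=4), Li+ (Z=3), H- (Z=1).
Largest to smallest: H- > Li+ > Be2+.

H- > Li+ > Be2+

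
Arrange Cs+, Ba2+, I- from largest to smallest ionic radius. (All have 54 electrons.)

All of these have 54 electrons, so size is governed by nuclear charge alone: the more protons, the stronger the pull on the same electron cloud, and the smaller the ion.
Nuclear charges: Ba2+ (Z=56), Cs+ (Z=55), I- (Z=53).
Largest to smallest: I- > Cs+ > Ba2+.

I-, Cs+, Ba2+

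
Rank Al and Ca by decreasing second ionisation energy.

After 1 electron has been removed, what remains? Al⁺ still has 2 valence electrons; Ca⁺ still has 1 valence electron.
All are still removing valence electrons, so compare the +1 ions as you would atoms: IE_2 generally rises across a period (higher Z_eff) and falls down a group (larger shell), subject to the usual subshell exceptions.
Valence configurations: Al⁺ [Ne]3s², Ca⁺ [Ar]4s¹.
Tabulated IE_2 (kJ/mol): Al 1817, Ca 1145.
So the second ionization energies run Ca < Al.

Al, Ca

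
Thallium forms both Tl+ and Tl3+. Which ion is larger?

Both ions have Z = 81 protons, but Tl3+ has lost more electrons, so its remaining electrons feel a larger effective nuclear charge per electron and are pulled in more tightly.
Higher positive charge → smaller ion, so Tl+ > Tl3+.

Tl+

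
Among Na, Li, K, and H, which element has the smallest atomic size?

Moving right in a period, electrons are added to the same shell under a stronger nuclear pull, so atoms get smaller; moving down, a new shell is opened and atoms get larger.
All are in group 1, so atomic radius increases down the group.
The smallest atomic size among these belongs to H.

H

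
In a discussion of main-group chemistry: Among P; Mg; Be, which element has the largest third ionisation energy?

Be

IE_3 is the cost of taking one more electron from the +2 cation: P²⁺ still has 3 valence electrons; Mg²⁺ is the bare [Ne] core; Be²⁺ is the bare [He] core.
Core electrons are held far more tightly than valence electrons, so Mg and Be top the IE_3 order.
Tabulated IE_3 (kJ/mol): P 2914, Mg 7733, Be 14849.
Putting it together, IE_3: P < Mg < Be.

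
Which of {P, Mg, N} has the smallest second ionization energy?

Mg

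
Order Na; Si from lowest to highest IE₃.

Si < Na

IE_3 is the cost of taking one more electron from the +2 cation: Na²⁺ is already 1 electron into the core; Si²⁺ still has 2 valence electrons.
Core electrons are held far more tightly than valence electrons, so Na tops the IE_3 order.
Approximate IE_3 values (kJ/mol): Na 6910, Si 3232.
Overall IE_3 order: Si < Na.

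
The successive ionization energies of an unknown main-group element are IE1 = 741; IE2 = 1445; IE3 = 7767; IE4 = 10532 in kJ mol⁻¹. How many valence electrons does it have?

2

Look for the largest jump between consecutive ionization energies: IE3/IE2 ≈ 5.4, far larger than any earlier ratio.
That jump marks the point where a core electron is being removed. So the atom has 2 valence electrons.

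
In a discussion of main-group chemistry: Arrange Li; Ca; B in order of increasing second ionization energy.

Ca < B < Li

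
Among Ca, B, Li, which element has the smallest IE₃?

B

The third ionization energy removes an electron from the +2 ion. For each element: Ca²⁺ is the bare [Ar] core; B²⁺ still has 1 valence electron; Li²⁺ is already 1 electron into the core.
Pulling an electron out of a noble-gas core costs far more than removing a remaining valence electron, so Ca and Li sit at the high end of IE_3.
Approximate IE_3 values (kJ/mol): Ca 4912, B 3660, Li 11815.
Hence IE_3: B < Ca < Li.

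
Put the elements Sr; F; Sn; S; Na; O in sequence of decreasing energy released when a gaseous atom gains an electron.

F, S, O, Sn, Na, Sr

Electron affinity generally becomes more exothermic across a period toward the halogens and less exothermic down a group.
Neither a single period nor a single group — weigh both effects.
Na > Sr: the two effects oppose for this pair; the down-group effect wins (53 vs 5 kJ/mol).
Sn > Na: period and group pull opposite ways; the across-period shift dominates (107 vs 53 kJ/mol).
O > Sn: both effects reinforce here, so O is clearly the higher of the two.
S > O: this pair runs against the simple trend — see the exception note.
F > S: both effects reinforce here, so F is clearly the higher of the two.
Note the exception: S has a higher electron affinity than O, contrary to the simple trend — the compact 2p subshell of O repels the added electron more than S's larger 3p does.
Approximate values (kJ/mol): O 141, F 328, Na 53, S 200, Sr 5, Sn 107.
So from highest to lowest: F > S > O > Sn > Na > Sr.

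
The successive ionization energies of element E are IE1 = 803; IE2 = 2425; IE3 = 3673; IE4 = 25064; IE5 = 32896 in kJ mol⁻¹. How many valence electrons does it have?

3

Look for the largest jump between consecutive ionization energies: IE4/IE3 ≈ 6.8, far larger than any earlier ratio.
That jump marks the point where a core electron is being removed. So the atom has 3 valence electrons.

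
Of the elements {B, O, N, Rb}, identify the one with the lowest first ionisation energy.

Rb

B is in period 2, group 13; N is in period 2, group 15; O is in period 2, group 16; Rb is in period 5, group 1.
First ionization energy rises across a period (greater Z_eff holds electrons more tightly) and falls down a group (valence electrons are farther from the nucleus).
Here both period and group differ, so the two effects have to be weighed against each other.
B > Rb: relative to Rb, both the across-period and down-group shifts push B's first ionization energy up.
O > B: both are in period 2; the period trend gives O the larger value.
N > O: this pair runs against the simple trend — see the exception note.
Note the exception: N has a higher first ionization energy than O, contrary to the simple trend — pairing an electron in O's 2p⁴ costs repulsion energy, so O ionizes more easily than half-filled N (2p³).
Approximate values (kJ/mol): B 801, N 1402, O 1314, Rb 403.
The lowest first ionisation energy among these belongs to Rb.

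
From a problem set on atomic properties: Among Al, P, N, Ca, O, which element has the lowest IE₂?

Ca

After 1 electron has been removed, what remains? Al⁺ still has 2 valence electrons; P⁺ still has 4 valence electrons; N⁺ still has 4 valence electrons; Ca⁺ still has 1 valence electron; O⁺ still has 5 valence electrons.
All are still removing valence electrons, so compare the +1 ions as you would atoms: IE_2 generally rises across a period (higher Z_eff) and falls down a group (larger shell), subject to the usual subshell exceptions.
Valence configurations: Al⁺ [Ne]3s², P⁺ [Ne]3s²3p², N⁺ [He]2s²2p², Ca⁺ [Ar]4s¹, O⁺ [He]2s²2p³.
Approximate IE_2 values (kJ/mol): Al 1817, P 1907, N 2856, Ca 1145, O 3388.
So the second ionization energies run Ca < Al < P < N < O.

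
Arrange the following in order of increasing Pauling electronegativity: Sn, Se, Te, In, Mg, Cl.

Mg < In < Sn < Te < Se < Cl

Mg is in period 3, group 2; Cl is in period 3, group 17; Se is in period 4, group 16; In is in period 5, group 13; Sn is in period 5, group 14; Te is in period 5, group 16.
Electronegativity increases across a period and decreases down a group, tracking effective nuclear charge and atomic size.
Neither a single period nor a single group — weigh both effects.
In > Mg: period and group pull opposite ways; the across-period shift dominates (1.78 vs 1.31).
Sn > In: Sn lies to the right of In in period 5, so the across-period effect alone puts Sn higher.
Te > Sn: Te lies to the right of Sn in period 5, so the across-period effect alone puts Te higher.
Se > Te: they share group 16; the group trend gives Se the larger value.
Cl > Se: both effects reinforce here, so Cl is clearly the higher of the two.
For reference (Pauling): Mg 1.31, Cl 3.16, Se 2.55, In 1.78, Sn 1.96, Te 2.10.
So from lowest to highest: Mg < In < Sn < Te < Se < Cl.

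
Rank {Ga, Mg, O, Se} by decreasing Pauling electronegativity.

O > Se > Ga > Mg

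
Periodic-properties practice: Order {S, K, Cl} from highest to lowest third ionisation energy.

K > Cl > S

IE_3 is the cost of taking one more electron from the +2 cation: S²⁺ still has 4 valence electrons; K²⁺ is already 1 electron into the core; Cl²⁺ still has 5 valence electrons.
Pulling an electron out of a noble-gas core costs far more than removing a remaining valence electron, so K sits at the high end of IE_3.
Valence configurations: S²⁺ [Ne]3s²3p², Cl²⁺ [Ne]3s²3p³.
Approximate IE_3 values (kJ/mol): S 3357, K 4420, Cl 3822.
So the third ionization energies run S < Cl < K.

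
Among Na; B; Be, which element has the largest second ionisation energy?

Na

After 1 electron has been removed, what remains? Na⁺ is the bare [Ne] core; B⁺ still has 2 valence electrons; Be⁺ still has 1 valence electron.
Breaking into a closed-shell core is much more expensive than removing a leftover valence electron — Na has the largest IE_2 here.
Valence configurations: B⁺ [He]2s², Be⁺ [He]2s¹.
Tabulated IE_2 (kJ/mol): Na 4562, B 2427, Be 1757.
Hence IE_2: Be < B < Na.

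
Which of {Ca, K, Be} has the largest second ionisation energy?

K

The second ionization energy removes an electron from the +1 ion. For each element: Ca⁺ still has 1 valence electron; K⁺ is the bare [Ar] core; Be⁺ still has 1 valence electron.
Breaking into a closed-shell core is much more expensive than removing a leftover valence electron — K has the largest IE_2 here.
Valence configurations: Ca⁺ [Ar]4s¹, Be⁺ [He]2s¹.
Approximate IE_2 values (kJ/mol): Ca 1145, K 3052, Be 1757.
Putting it together, IE_2: Ca < Be < K.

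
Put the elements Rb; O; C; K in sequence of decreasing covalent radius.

Rb > K > C > O

C is in period 2, group 14; O is in period 2, group 16; K is in period 4, group 1; Rb is in period 5, group 1.
Across a period the added protons contract the valence shell; down a group each new principal shell makes the atom larger.
Here both period and group differ, so the two effects have to be weighed against each other.
C > O: C lies to the left of O in period 2, so the across-period effect alone puts C larger.
K > C: both effects reinforce here, so K is clearly the larger of the two.
Rb > K: Rb sits below K in group 1, so the down-group effect alone puts Rb larger.
Tabulated atomic radius (pm): C 75, O 63, K 196, Rb 210.
So from largest to smallest: Rb > K > C > O.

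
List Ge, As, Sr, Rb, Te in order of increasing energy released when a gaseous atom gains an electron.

Sr, Rb, As, Ge, Te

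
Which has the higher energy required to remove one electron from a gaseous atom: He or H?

He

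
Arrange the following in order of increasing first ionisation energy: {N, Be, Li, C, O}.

Li < Be < C < O < N

Li is in period 2, group 1; Be is in period 2, group 2; C is in period 2, group 14; N is in period 2, group 15; O is in period 2, group 16.
First ionization energy rises across a period (greater Z_eff holds electrons more tightly) and falls down a group (valence electrons are farther from the nucleus).
All lie in period 2; the across-period trend (first ionization energy increases left to right) applies, with the exception below.
Note the exception: N has a higher first ionization energy than O, contrary to the simple trend — pairing an electron in O's 2p⁴ costs repulsion energy, so O ionizes more easily than half-filled N (2p³).
Tabulated first ionization energy (kJ/mol): Li 520, Be 900, C 1086, N 1402, O 1314.
So from lowest to highest: Li < Be < C < O < N.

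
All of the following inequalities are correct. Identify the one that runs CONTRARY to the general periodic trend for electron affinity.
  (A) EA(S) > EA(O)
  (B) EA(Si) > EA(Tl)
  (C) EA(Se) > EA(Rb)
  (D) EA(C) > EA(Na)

(A)

The general trend: electron affinity increases across a period and decreases down a group.
(A) S (period 3, group 16) vs O (period 2, group 16): the stated order contradicts the simple trend.
(B) Si (period 3, group 14) vs Tl (period 6, group 13): the stated order agrees with the simple trend.
(C) Se (period 4, group 16) vs Rb (period 5, group 1): the stated order agrees with the simple trend.
(D) C (period 2, group 14) vs Na (period 3, group 1): the stated order agrees with the simple trend.
The exception is (A): the compact 2p subshell of O repels the added electron more than S's larger 3p does.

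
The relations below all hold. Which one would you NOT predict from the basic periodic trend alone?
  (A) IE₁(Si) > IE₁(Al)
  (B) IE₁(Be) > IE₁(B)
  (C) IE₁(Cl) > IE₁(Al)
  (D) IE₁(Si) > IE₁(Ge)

(B)

The general trend: first ionization energy increases across a period and decreases down a group.
(A) Si (period 3, group 14) vs Al (period 3, group 13): the stated order agrees with the simple trend.
(B) Be (period 2, group 2) vs B (period 2, group 13): the stated order contradicts the simple trend.
(C) Cl (period 3, group 17) vs Al (period 3, group 13): the stated order agrees with the simple trend.
(D) Si (period 3, group 14) vs Ge (period 4, group 14): the stated order agrees with the simple trend.
The exception is (B): removing B's lone 2p electron is easier than breaking Be's filled 2s².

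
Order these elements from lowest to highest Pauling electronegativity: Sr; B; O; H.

H is in period 1, group 1; B is in period 2, group 13; O is in period 2, group 16; Sr is in period 5, group 2.
Electronegativity increases across a period and decreases down a group, tracking effective nuclear charge and atomic size.
These span different periods and groups, so the two trends combine.
B > Sr: both effects reinforce here, so B is clearly the higher of the two.
H > B: period and group pull opposite ways; the down-group shift dominates (2.20 vs 2.04).
O > H: period and group pull opposite ways; the across-period shift dominates (3.44 vs 2.20).
Tabulated electronegativity (Pauling): H 2.20, B 2.04, O 3.44, Sr 0.95.
So from lowest to highest: Sr < B < H < O.

Sr, B, H, O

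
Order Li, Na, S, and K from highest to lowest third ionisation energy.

Li, Na, K, S

Consider each +2 ion: Li²⁺ is already 1 electron into the core; Na²⁺ is already 1 electron into the core; S²⁺ still has 4 valence electrons; K²⁺ is already 1 electron into the core.
Pulling an electron out of a noble-gas core costs far more than removing a remaining valence electron, so K, Na and Li sit at the high end of IE_3.
Approximate IE_3 values (kJ/mol): Li 11815, Na 6910, S 3357, K 4420.
Hence IE_3: S < K < Na < Li.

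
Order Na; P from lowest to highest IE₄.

The fourth ionization energy removes an electron from the +3 ion. For each element: Na³⁺ is already 2 electrons into the core; P³⁺ still has 2 valence electrons.
Breaking into a closed-shell core is much more expensive than removing a leftover valence electron — Na has the largest IE_4 here.
Tabulated IE_4 (kJ/mol): Na 9543, P 4964.
Putting it together, IE_4: P < Na.

P, Na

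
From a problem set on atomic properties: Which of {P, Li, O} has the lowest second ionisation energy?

P

IE_2 is the cost of taking one more electron from the +1 cation: P⁺ still has 4 valence electrons; Li⁺ is the bare [He] core; O⁺ still has 5 valence electrons.
Core electrons are held far more tightly than valence electrons, so Li tops the IE_2 order.
Valence configurations: P⁺ [Ne]3s²3p², O⁺ [He]2s²2p³.
Tabulated IE_2 (kJ/mol): P 1907, Li 7298, O 3388.
Putting it together, IE_2: P < O < Li.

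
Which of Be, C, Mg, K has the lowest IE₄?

K

Consider each +3 ion: Be³⁺ is already 1 electron into the core; C³⁺ still has 1 valence electron; Mg³⁺ is already 1 electron into the core; K³⁺ is already 2 electrons into the core.
Usually core removal costs more than valence removal, but here the competition is close: a tightly held n=2 valence electron can cost more to remove than an n=3 core electron, so the actual values have to decide it.
Tabulated IE_4 (kJ/mol): Be 21007, C 6223, Mg 10543, K 5877.
Overall IE_4 order: K < C < Mg < Be.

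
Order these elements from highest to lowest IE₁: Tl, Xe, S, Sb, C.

First ionization energy rises across a period (greater Z_eff holds electrons more tightly) and falls down a group (valence electrons are farther from the nucleus).
Here both period and group differ, so the two effects have to be weighed against each other.
Sb > Tl: relative to Tl, both the across-period and down-group shifts push Sb's first ionization energy up.
S > Sb: relative to Sb, both the across-period and down-group shifts push S's first ionization energy up.
C > S: the two effects oppose for this pair; the down-group effect wins (1086 vs 1000 kJ/mol).
Xe > C: period and group pull opposite ways; the across-period shift dominates (1170 vs 1086 kJ/mol).
Tabulated first ionization energy (kJ/mol): C 1086, S 1000, Sb 831, Xe 1170, Tl 589.
So from highest to lowest: Xe > C > S > Sb > Tl.

Xe > C > S > Sb > Tl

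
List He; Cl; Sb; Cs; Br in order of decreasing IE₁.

Removing the outermost electron gets harder across a period and easier down a group.
Neither a single period nor a single group — weigh both effects.
Sb > Cs: both effects reinforce here, so Sb is clearly the higher of the two.
Br > Sb: both effects reinforce here, so Br is clearly the higher of the two.
Cl > Br: Cl sits above Br in group 17, so the down-group effect alone puts Cl higher.
He > Cl: relative to Cl, both the across-period and down-group shifts push He's first ionization energy up.
For reference (kJ/mol): He 2372, Cl 1251, Br 1140, Sb 831, Cs 376.
So from highest to lowest: He > Cl > Br > Sb > Cs.

He > Cl > Br > Sb > Cs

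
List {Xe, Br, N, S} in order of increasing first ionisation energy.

S < Br < Xe < N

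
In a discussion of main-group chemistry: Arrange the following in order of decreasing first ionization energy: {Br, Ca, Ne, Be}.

Ne > Br > Be > Ca

Be is in period 2, group 2; Ne is in period 2, group 18; Ca is in period 4, group 2; Br is in period 4, group 17.
First ionization energy rises across a period (greater Z_eff holds electrons more tightly) and falls down a group (valence electrons are farther from the nucleus).
These span different periods and groups, so the two trends combine.
Be > Ca: Be sits above Ca in group 2, so the down-group effect alone puts Be higher.
Br > Be: period and group pull opposite ways; the across-period shift dominates (1140 vs 900 kJ/mol).
Ne > Br: both effects reinforce here, so Ne is clearly the higher of the two.
For reference (kJ/mol): Be 900, Ne 2081, Ca 590, Br 1140.
So from highest to lowest: Ne > Br > Be > Ca.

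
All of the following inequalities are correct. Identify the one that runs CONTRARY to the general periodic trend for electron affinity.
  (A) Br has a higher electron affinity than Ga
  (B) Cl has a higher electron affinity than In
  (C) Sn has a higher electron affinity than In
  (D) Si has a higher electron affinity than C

The general trend: electron affinity increases across a period and decreases down a group.
(A) Br (period 4, group 17) vs Ga (period 4, group 13): the stated order agrees with the simple trend.
(B) Cl (period 3, group 17) vs In (period 5, group 13): the stated order agrees with the simple trend.
(C) Sn (period 5, group 14) vs In (period 5, group 13): the stated order agrees with the simple trend.
(D) Si (period 3, group 14) vs C (period 2, group 14): the stated order contradicts the simple trend.
The exception is (D): Si's larger, more diffuse 3p orbitals accept an added electron slightly more readily than C's compact 2p.

(D)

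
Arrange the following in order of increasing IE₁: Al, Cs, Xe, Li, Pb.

Cs < Li < Al < Pb < Xe

Li is in period 2, group 1; Al is in period 3, group 13; Xe is in period 5, group 18; Cs is in period 6, group 1; Pb is in period 6, group 14.
Across a period the outer electron is held more tightly (higher IE₁); down a group it sits in a higher shell, more shielded, and comes off more easily.
Neither a single period nor a single group — weigh both effects.
Li > Cs: Li sits above Cs in group 1, so the down-group effect alone puts Li higher.
Al > Li: the two effects oppose for this pair; the across-period effect wins (578 vs 520 kJ/mol).
Pb > Al: the two effects oppose for this pair; the across-period effect wins (716 vs 578 kJ/mol).
Xe > Pb: relative to Pb, both the across-period and down-group shifts push Xe's first ionization energy up.
Tabulated first ionization energy (kJ/mol): Li 520, Al 578, Xe 1170, Cs 376, Pb 716.
So from lowest to highest: Cs < Li < Al < Pb < Xe.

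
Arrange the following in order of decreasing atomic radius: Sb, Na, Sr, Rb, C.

Across a period the added protons contract the valence shell; down a group each new principal shell makes the atom larger.
Neither a single period nor a single group — weigh both effects.
Sb > C: period and group pull opposite ways; the down-group shift dominates (140 vs 75 pm).
Na > Sb: period and group pull opposite ways; the across-period shift dominates (155 vs 140 pm).
Sr > Na: period and group pull opposite ways; the down-group shift dominates (185 vs 155 pm).
Rb > Sr: Rb lies to the left of Sr in period 5, so the across-period effect alone puts Rb larger.
For reference (pm): C 75, Na 155, Rb 210, Sr 185, Sb 140.
So from largest to smallest: Rb > Sr > Na > Sb > C.

Rb > Sr > Na > Sb > C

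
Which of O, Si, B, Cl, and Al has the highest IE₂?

IE_2 is the cost of taking one more electron from the +1 cation: O⁺ still has 5 valence electrons; Si⁺ still has 3 valence electrons; B⁺ still has 2 valence electrons; Cl⁺ still has 6 valence electrons; Al⁺ still has 2 valence electrons.
All are still removing valence electrons, so compare the +1 ions as you would atoms: IE_2 generally rises across a period (higher Z_eff) and falls down a group (larger shell), subject to the usual subshell exceptions.
Valence configurations: O⁺ [He]2s²2p³, Si⁺ [Ne]3s²3p¹, B⁺ [He]2s², Cl⁺ [Ne]3s²3p⁴, Al⁺ [Ne]3s².
Si⁺ loses a lone 3p electron whereas Al⁺ must break into a filled 3s² pair, so IE_2(Al) > IE_2(Si) even though Si has the higher nuclear charge.
The numbers (kJ/mol): O 3388, Si 1577, B 2427, Cl 2298, Al 1817.
Putting it together, IE_2: Si < Al < Cl < B < O.

O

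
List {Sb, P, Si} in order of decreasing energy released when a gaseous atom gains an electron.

Si > Sb > P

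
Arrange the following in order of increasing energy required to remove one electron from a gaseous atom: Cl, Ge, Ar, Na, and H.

Na < Ge < Cl < H < Ar

H is in period 1, group 1; Na is in period 3, group 1; Cl is in period 3, group 17; Ar is in period 3, group 18; Ge is in period 4, group 14.
Across a period the outer electron is held more tightly (higher IE₁); down a group it sits in a higher shell, more shielded, and comes off more easily.
Here both period and group differ, so the two effects have to be weighed against each other.
Ge > Na: the two effects oppose for this pair; the across-period effect wins (762 vs 496 kJ/mol).
Cl > Ge: relative to Ge, both the across-period and down-group shifts push Cl's first ionization energy up.
H > Cl: the two effects oppose for this pair; the down-group effect wins (1312 vs 1251 kJ/mol).
Ar > H: period and group pull opposite ways; the across-period shift dominates (1521 vs 1312 kJ/mol).
Tabulated first ionization energy (kJ/mol): H 1312, Na 496, Cl 1251, Ar 1521, Ge 762.
So from lowest to highest: Na < Ge < Cl < H < Ar.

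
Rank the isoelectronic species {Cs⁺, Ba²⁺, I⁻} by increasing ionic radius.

Ba²⁺ < Cs⁺ < I⁻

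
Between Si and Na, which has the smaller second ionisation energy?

After 1 electron has been removed, what remains? Si⁺ still has 3 valence electrons; Na⁺ is the bare [Ne] core.
Pulling an electron out of a noble-gas core costs far more than removing a remaining valence electron, so Na sits at the high end of IE_2.
Tabulated IE_2 (kJ/mol): Si 1577, Na 4562.
So the second ionization energies run Si < Na.

Si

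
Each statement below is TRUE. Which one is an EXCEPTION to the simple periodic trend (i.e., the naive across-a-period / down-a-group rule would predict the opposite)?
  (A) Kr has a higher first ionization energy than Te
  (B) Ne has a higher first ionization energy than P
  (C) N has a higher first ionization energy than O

The general trend: first ionization energy increases across a period and decreases down a group.
(A) Kr (period 4, group 18) vs Te (period 5, group 16): the stated order agrees with the simple trend.
(B) Ne (period 2, group 18) vs P (period 3, group 15): the stated order agrees with the simple trend.
(C) N (period 2, group 15) vs O (period 2, group 16): the stated order contradicts the simple trend.
The exception is (C): pairing an electron in O's 2p⁴ costs repulsion energy, so O ionizes more easily than half-filled N (2p³).

(C)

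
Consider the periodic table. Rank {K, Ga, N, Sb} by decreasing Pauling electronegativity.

N is in period 2, group 15; K is in period 4, group 1; Ga is in period 4, group 13; Sb is in period 5, group 15.
Electronegativity increases across a period and decreases down a group, tracking effective nuclear charge and atomic size.
These span different periods and groups, so the two trends combine.
Ga > K: both are in period 4; the period trend gives Ga the larger value.
Sb > Ga: period and group pull opposite ways; the across-period shift dominates (2.05 vs 1.81).
N > Sb: they share group 15; the group trend gives N the larger value.
Approximate values (Pauling): N 3.04, K 0.82, Ga 1.81, Sb 2.05.
So from highest to lowest: N > Sb > Ga > K.

N, Sb, Ga, K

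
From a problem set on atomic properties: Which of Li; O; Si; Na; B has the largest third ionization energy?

Li

After 2 electrons have been removed, what remains? Li²⁺ is already 1 electron into the core; O²⁺ still has 4 valence electrons; Si²⁺ still has 2 valence electrons; Na²⁺ is already 1 electron into the core; B²⁺ still has 1 valence electron.
Breaking into a closed-shell core is much more expensive than removing a leftover valence electron — Na and Li have the largest IE_3 here.
Valence configurations: O²⁺ [He]2s²2p², Si²⁺ [Ne]3s², B²⁺ [He]2s¹.
Tabulated IE_3 (kJ/mol): Li 11815, O 5300, Si 3232, Na 6910, B 3660.
So the third ionization energies run Si < B < O < Na < Li.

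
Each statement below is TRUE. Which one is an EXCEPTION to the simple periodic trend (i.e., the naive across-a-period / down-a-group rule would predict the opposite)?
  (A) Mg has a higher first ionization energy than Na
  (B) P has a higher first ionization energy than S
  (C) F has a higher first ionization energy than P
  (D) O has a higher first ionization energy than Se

The general trend: first ionization energy increases across a period and decreases down a group.
(A) Mg (period 3, group 2) vs Na (period 3, group 1): the stated order agrees with the simple trend.
(B) P (period 3, group 15) vs S (period 3, group 16): the stated order contradicts the simple trend.
(C) F (period 2, group 17) vs P (period 3, group 15): the stated order agrees with the simple trend.
(D) O (period 2, group 16) vs Se (period 4, group 16): the stated order agrees with the simple trend.
The exception is (B): S (3p⁴) ionizes more easily than half-filled P (3p³) because the paired 3p electron in S is pushed out by e⁻–e⁻ repulsion.

(B)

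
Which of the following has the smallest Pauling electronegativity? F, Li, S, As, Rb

Li is in period 2, group 1; F is in period 2, group 17; S is in period 3, group 16; As is in period 4, group 15; Rb is in period 5, group 1.
Smaller atoms with higher effective nuclear charge are more electronegative.
Neither a single period nor a single group — weigh both effects.
Li > Rb: they share group 1; the group trend gives Li the larger value.
As > Li: period and group pull opposite ways; the across-period shift dominates (2.18 vs 0.98).
S > As: both effects reinforce here, so S is clearly the higher of the two.
F > S: relative to S, both the across-period and down-group shifts push F's electronegativity up.
Approximate values (Pauling): Li 0.98, F 3.98, S 2.58, As 2.18, Rb 0.82.
The smallest Pauling electronegativity among these belongs to Rb.

Rb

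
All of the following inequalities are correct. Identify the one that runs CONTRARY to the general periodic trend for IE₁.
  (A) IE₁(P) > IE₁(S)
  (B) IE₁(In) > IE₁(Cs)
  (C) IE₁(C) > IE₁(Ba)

The general trend: IE₁ increases across a period and decreases down a group.
(A) P (period 3, group 15) vs S (period 3, group 16): the stated order contradicts the simple trend.
(B) In (period 5, group 13) vs Cs (period 6, group 1): the stated order agrees with the simple trend.
(C) C (period 2, group 14) vs Ba (period 6, group 2): the stated order agrees with the simple trend.
The exception is (A): S (3p⁴) ionizes more easily than half-filled P (3p³) because the paired 3p electron in S is pushed out by e⁻–e⁻ repulsion.

(A)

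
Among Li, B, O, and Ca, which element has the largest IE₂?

Li

IE_2 is the cost of taking one more electron from the +1 cation: Li⁺ is the bare [He] core; B⁺ still has 2 valence electrons; O⁺ still has 5 valence electrons; Ca⁺ still has 1 valence electron.
Breaking into a closed-shell core is much more expensive than removing a leftover valence electron — Li has the largest IE_2 here.
Valence configurations: B⁺ [He]2s², O⁺ [He]2s²2p³, Ca⁺ [Ar]4s¹.
Approximate IE_2 values (kJ/mol): Li 7298, B 2427, O 3388, Ca 1145.
Hence IE_2: Ca < B < O < Li.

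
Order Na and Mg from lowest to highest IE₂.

Mg < Na

The second ionization energy removes an electron from the +1 ion. For each element: Na⁺ is the bare [Ne] core; Mg⁺ still has 1 valence electron.
Pulling an electron out of a noble-gas core costs far more than removing a remaining valence electron, so Na sits at the high end of IE_2.
Approximate IE_2 values (kJ/mol): Na 4562, Mg 1451.
Hence IE_2: Mg < Na.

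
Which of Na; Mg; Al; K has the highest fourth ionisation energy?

IE_4 is the cost of taking one more electron from the +3 cation: Na³⁺ is already 2 electrons into the core; Mg³⁺ is already 1 electron into the core; Al³⁺ is the bare [Ne] core; K³⁺ is already 2 electrons into the core.
All of these are removing an electron from a noble-gas core or deeper; the smaller core (lower principal quantum number) is held far more tightly, and within a period the higher nuclear charge binds the same core more tightly.
Approximate IE_4 values (kJ/mol): Na 9543, Mg 10543, Al 11577, K 5877.
Overall IE_4 order: K < Na < Mg < Al.

Al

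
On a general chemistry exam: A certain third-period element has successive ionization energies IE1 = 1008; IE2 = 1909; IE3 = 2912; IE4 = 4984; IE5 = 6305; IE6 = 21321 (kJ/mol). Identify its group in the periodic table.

Group 15

Look for the largest jump between consecutive ionization energies: IE6/IE5 ≈ 3.4, far larger than any earlier ratio.
That jump marks the point where a core electron is being removed. So the atom has 5 valence electrons.
A main-group element with 5 valence electrons is in group 15.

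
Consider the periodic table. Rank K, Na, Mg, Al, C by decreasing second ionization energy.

Consider each +1 ion: K⁺ is the bare [Ar] core; Na⁺ is the bare [Ne] core; Mg⁺ still has 1 valence electron; Al⁺ still has 2 valence electrons; C⁺ still has 3 valence electrons.
Core electrons are held far more tightly than valence electrons, so K and Na top the IE_2 order.
Valence configurations: Mg⁺ [Ne]3s¹, Al⁺ [Ne]3s², C⁺ [He]2s²2p¹.
Approximate IE_2 values (kJ/mol): K 3052, Na 4562, Mg 1451, Al 1817, C 2353.
Putting it together, IE_2: Mg < Al < C < K < Na.

Na, K, C, Al, Mg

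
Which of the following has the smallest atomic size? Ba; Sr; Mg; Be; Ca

Be

Atomic radius shrinks across a period as nuclear charge pulls the same shell inward, and grows down a group as new shells are added.
All are in group 2, so atomic radius increases down the group.
The smallest atomic size among these belongs to Be.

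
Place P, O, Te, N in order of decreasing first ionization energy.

N is in period 2, group 15; O is in period 2, group 16; P is in period 3, group 15; Te is in period 5, group 16.
Across a period the outer electron is held more tightly (higher IE₁); down a group it sits in a higher shell, more shielded, and comes off more easily.
These span different periods and groups, so the two trends combine.
P > Te: period and group pull opposite ways; the down-group shift dominates (1012 vs 869 kJ/mol).
O > P: both effects reinforce here, so O is clearly the higher of the two.
N > O: this pair runs against the simple trend — see the exception note.
Note the exception: N has a higher first ionization energy than O, contrary to the simple trend — pairing an electron in O's 2p⁴ costs repulsion energy, so O ionizes more easily than half-filled N (2p³).
Tabulated first ionization energy (kJ/mol): N 1402, O 1314, P 1012, Te 869.
So from highest to lowest: N > O > P > Te.

N > O > P > Te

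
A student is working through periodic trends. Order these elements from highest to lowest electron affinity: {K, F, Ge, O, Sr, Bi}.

EA tends to increase across a period and decrease down a group, though the pattern is less regular than for IE or radius.
Here both period and group differ, so the two effects have to be weighed against each other.
K > Sr: period and group pull opposite ways; the down-group shift dominates (48 vs 5 kJ/mol).
Bi > K: the two effects oppose for this pair; the across-period effect wins (91 vs 48 kJ/mol).
Ge > Bi: period and group pull opposite ways; the down-group shift dominates (119 vs 91 kJ/mol).
O > Ge: both effects reinforce here, so O is clearly the higher of the two.
F > O: both are in period 2; the period trend gives F the larger value.
Approximate values (kJ/mol): O 141, F 328, K 48, Ge 119, Sr 5, Bi 91.
So from highest to lowest: F > O > Ge > Bi > K > Sr.

F > O > Ge > Bi > K > Sr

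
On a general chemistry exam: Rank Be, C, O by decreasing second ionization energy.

After 1 electron has been removed, what remains? Be⁺ still has 1 valence electron; C⁺ still has 3 valence electrons; O⁺ still has 5 valence electrons.
All are still removing valence electrons, so compare the +1 ions as you would atoms: IE_2 generally rises across a period (higher Z_eff) and falls down a group (larger shell), subject to the usual subshell exceptions.
Valence configurations: Be⁺ [He]2s¹, C⁺ [He]2s²2p¹, O⁺ [He]2s²2p³.
The numbers (kJ/mol): Be 1757, C 2353, O 3388.
Hence IE_2: Be < C < O.

O > C > Be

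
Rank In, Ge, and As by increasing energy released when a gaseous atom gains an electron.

In, As, Ge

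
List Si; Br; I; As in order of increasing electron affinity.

As < Si < I < Br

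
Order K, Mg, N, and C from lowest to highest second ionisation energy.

After 1 electron has been removed, what remains? K⁺ is the bare [Ar] core; Mg⁺ still has 1 valence electron; N⁺ still has 4 valence electrons; C⁺ still has 3 valence electrons.
Pulling an electron out of a noble-gas core costs far more than removing a remaining valence electron, so K sits at the high end of IE_2.
Valence configurations: Mg⁺ [Ne]3s¹, N⁺ [He]2s²2p², C⁺ [He]2s²2p¹.
The numbers (kJ/mol): K 3052, Mg 1451, N 2856, C 2353.
So the second ionization energies run Mg < C < N < K.

Mg < C < N < K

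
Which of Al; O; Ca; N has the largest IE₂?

O

The second ionization energy removes an electron from the +1 ion. For each element: Al⁺ still has 2 valence electrons; O⁺ still has 5 valence electrons; Ca⁺ still has 1 valence electron; N⁺ still has 4 valence electrons.
All are still removing valence electrons, so compare the +1 ions as you would atoms: IE_2 generally rises across a period (higher Z_eff) and falls down a group (larger shell), subject to the usual subshell exceptions.
Valence configurations: Al⁺ [Ne]3s², O⁺ [He]2s²2p³, Ca⁺ [Ar]4s¹, N⁺ [He]2s²2p².
The numbers (kJ/mol): Al 1817, O 3388, Ca 1145, N 2856.
Overall IE_2 order: Ca < Al < N < O.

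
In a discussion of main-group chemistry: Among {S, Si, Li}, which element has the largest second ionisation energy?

Li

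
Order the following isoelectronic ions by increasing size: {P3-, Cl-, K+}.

K+ < Cl- < P3-

All of these have 18 electrons, so size is governed by nuclear charge alone: the more protons, the stronger the pull on the same electron cloud, and the smaller the ion.
Nuclear charges: K+ (Z=19), Cl- (Z=17), P3- (Z=15).
Smallest to largest: K+ < Cl- < P3-.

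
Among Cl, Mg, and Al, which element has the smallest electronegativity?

Mg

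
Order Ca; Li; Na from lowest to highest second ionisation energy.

Ca < Na < Li

Consider each +1 ion: Ca⁺ still has 1 valence electron; Li⁺ is the bare [He] core; Na⁺ is the bare [Ne] core.
Core electrons are held far more tightly than valence electrons, so Na and Li top the IE_2 order.
The numbers (kJ/mol): Ca 1145, Li 7298, Na 4562.
Hence IE_2: Ca < Na < Li.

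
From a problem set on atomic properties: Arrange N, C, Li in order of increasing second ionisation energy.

After 1 electron has been removed, what remains? N⁺ still has 4 valence electrons; C⁺ still has 3 valence electrons; Li⁺ is the bare [He] core.
Pulling an electron out of a noble-gas core costs far more than removing a remaining valence electron, so Li sits at the high end of IE_2.
Valence configurations: N⁺ [He]2s²2p², C⁺ [He]2s²2p¹.
Approximate IE_2 values (kJ/mol): N 2856, C 2353, Li 7298.
Overall IE_2 order: C < N < Li.

C, N, Li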